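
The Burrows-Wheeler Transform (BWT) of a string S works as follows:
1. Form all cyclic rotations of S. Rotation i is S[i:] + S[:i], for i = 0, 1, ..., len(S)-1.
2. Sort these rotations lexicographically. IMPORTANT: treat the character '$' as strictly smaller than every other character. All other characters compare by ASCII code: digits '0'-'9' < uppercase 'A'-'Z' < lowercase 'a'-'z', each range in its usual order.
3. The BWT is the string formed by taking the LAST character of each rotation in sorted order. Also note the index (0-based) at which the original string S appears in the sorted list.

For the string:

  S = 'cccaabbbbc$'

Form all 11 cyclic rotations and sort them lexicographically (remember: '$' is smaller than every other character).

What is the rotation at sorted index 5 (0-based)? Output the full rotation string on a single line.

Answer: bbc$cccaabb

Derivation:
All 11 rotations (rotation i = S[i:]+S[:i]):
  rot[0] = cccaabbbbc$
  rot[1] = ccaabbbbc$c
  rot[2] = caabbbbc$cc
  rot[3] = aabbbbc$ccc
  rot[4] = abbbbc$ccca
  rot[5] = bbbbc$cccaa
  rot[6] = bbbc$cccaab
  rot[7] = bbc$cccaabb
  rot[8] = bc$cccaabbb
  rot[9] = c$cccaabbbb
  rot[10] = $cccaabbbbc
Sorted (with $ < everything):
  sorted[0] = $cccaabbbbc
  sorted[1] = aabbbbc$ccc
  sorted[2] = abbbbc$ccca
  sorted[3] = bbbbc$cccaa
  sorted[4] = bbbc$cccaab
  sorted[5] = bbc$cccaabb
  sorted[6] = bc$cccaabbb
  sorted[7] = c$cccaabbbb
  sorted[8] = caabbbbc$cc
  sorted[9] = ccaabbbbc$c
  sorted[10] = cccaabbbbc$
sorted[5] = bbc$cccaabb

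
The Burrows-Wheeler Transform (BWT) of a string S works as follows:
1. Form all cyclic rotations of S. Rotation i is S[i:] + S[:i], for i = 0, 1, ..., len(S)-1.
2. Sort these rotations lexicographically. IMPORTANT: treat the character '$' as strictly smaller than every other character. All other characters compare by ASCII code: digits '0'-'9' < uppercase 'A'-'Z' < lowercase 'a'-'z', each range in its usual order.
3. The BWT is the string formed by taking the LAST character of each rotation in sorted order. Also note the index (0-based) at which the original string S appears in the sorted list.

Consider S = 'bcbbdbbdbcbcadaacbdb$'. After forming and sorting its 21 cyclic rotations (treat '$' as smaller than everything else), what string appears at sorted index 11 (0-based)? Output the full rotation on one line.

All 21 rotations (rotation i = S[i:]+S[:i]):
  rot[0] = bcbbdbbdbcbcadaacbdb$
  rot[1] = cbbdbbdbcbcadaacbdb$b
  rot[2] = bbdbbdbcbcadaacbdb$bc
  rot[3] = bdbbdbcbcadaacbdb$bcb
  rot[4] = dbbdbcbcadaacbdb$bcbb
  rot[5] = bbdbcbcadaacbdb$bcbbd
  rot[6] = bdbcbcadaacbdb$bcbbdb
  rot[7] = dbcbcadaacbdb$bcbbdbb
  rot[8] = bcbcadaacbdb$bcbbdbbd
  rot[9] = cbcadaacbdb$bcbbdbbdb
  rot[10] = bcadaacbdb$bcbbdbbdbc
  rot[11] = cadaacbdb$bcbbdbbdbcb
  rot[12] = adaacbdb$bcbbdbbdbcbc
  rot[13] = daacbdb$bcbbdbbdbcbca
  rot[14] = aacbdb$bcbbdbbdbcbcad
  rot[15] = acbdb$bcbbdbbdbcbcada
  rot[16] = cbdb$bcbbdbbdbcbcadaa
  rot[17] = bdb$bcbbdbbdbcbcadaac
  rot[18] = db$bcbbdbbdbcbcadaacb
  rot[19] = b$bcbbdbbdbcbcadaacbd
  rot[20] = $bcbbdbbdbcbcadaacbdb
Sorted (with $ < everything):
  sorted[0] = $bcbbdbbdbcbcadaacbdb
  sorted[1] = aacbdb$bcbbdbbdbcbcad
  sorted[2] = acbdb$bcbbdbbdbcbcada
  sorted[3] = adaacbdb$bcbbdbbdbcbc
  sorted[4] = b$bcbbdbbdbcbcadaacbd
  sorted[5] = bbdbbdbcbcadaacbdb$bc
  sorted[6] = bbdbcbcadaacbdb$bcbbd
  sorted[7] = bcadaacbdb$bcbbdbbdbc
  sorted[8] = bcbbdbbdbcbcadaacbdb$
  sorted[9] = bcbcadaacbdb$bcbbdbbd
  sorted[10] = bdb$bcbbdbbdbcbcadaac
  sorted[11] = bdbbdbcbcadaacbdb$bcb
  sorted[12] = bdbcbcadaacbdb$bcbbdb
  sorted[13] = cadaacbdb$bcbbdbbdbcb
  sorted[14] = cbbdbbdbcbcadaacbdb$b
  sorted[15] = cbcadaacbdb$bcbbdbbdb
  sorted[16] = cbdb$bcbbdbbdbcbcadaa
  sorted[17] = daacbdb$bcbbdbbdbcbca
  sorted[18] = db$bcbbdbbdbcbcadaacb
  sorted[19] = dbbdbcbcadaacbdb$bcbb
  sorted[20] = dbcbcadaacbdb$bcbbdbb
sorted[11] = bdbbdbcbcadaacbdb$bcb

Answer: bdbbdbcbcadaacbdb$bcb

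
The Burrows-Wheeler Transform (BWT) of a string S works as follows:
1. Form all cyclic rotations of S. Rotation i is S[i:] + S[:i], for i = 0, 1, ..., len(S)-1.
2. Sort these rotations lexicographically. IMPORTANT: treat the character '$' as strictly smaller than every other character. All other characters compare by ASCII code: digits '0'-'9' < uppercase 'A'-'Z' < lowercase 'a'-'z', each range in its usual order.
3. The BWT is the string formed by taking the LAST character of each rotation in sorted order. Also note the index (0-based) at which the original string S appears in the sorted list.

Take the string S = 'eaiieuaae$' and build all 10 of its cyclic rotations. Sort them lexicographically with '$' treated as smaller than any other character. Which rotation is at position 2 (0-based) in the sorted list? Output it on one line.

Answer: ae$eaiieua

Derivation:
All 10 rotations (rotation i = S[i:]+S[:i]):
  rot[0] = eaiieuaae$
  rot[1] = aiieuaae$e
  rot[2] = iieuaae$ea
  rot[3] = ieuaae$eai
  rot[4] = euaae$eaii
  rot[5] = uaae$eaiie
  rot[6] = aae$eaiieu
  rot[7] = ae$eaiieua
  rot[8] = e$eaiieuaa
  rot[9] = $eaiieuaae
Sorted (with $ < everything):
  sorted[0] = $eaiieuaae
  sorted[1] = aae$eaiieu
  sorted[2] = ae$eaiieua
  sorted[3] = aiieuaae$e
  sorted[4] = e$eaiieuaa
  sorted[5] = eaiieuaae$
  sorted[6] = euaae$eaii
  sorted[7] = ieuaae$eai
  sorted[8] = iieuaae$ea
  sorted[9] = uaae$eaiie
sorted[2] = ae$eaiieua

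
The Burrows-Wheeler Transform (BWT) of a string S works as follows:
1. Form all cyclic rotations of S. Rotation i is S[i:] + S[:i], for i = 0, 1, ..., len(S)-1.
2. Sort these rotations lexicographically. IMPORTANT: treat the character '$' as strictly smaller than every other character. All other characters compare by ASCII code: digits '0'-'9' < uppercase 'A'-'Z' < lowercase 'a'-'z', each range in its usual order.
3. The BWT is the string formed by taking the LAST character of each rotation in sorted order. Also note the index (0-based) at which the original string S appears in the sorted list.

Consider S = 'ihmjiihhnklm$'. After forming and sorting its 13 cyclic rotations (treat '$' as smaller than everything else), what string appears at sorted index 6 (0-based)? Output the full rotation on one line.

All 13 rotations (rotation i = S[i:]+S[:i]):
  rot[0] = ihmjiihhnklm$
  rot[1] = hmjiihhnklm$i
  rot[2] = mjiihhnklm$ih
  rot[3] = jiihhnklm$ihm
  rot[4] = iihhnklm$ihmj
  rot[5] = ihhnklm$ihmji
  rot[6] = hhnklm$ihmjii
  rot[7] = hnklm$ihmjiih
  rot[8] = nklm$ihmjiihh
  rot[9] = klm$ihmjiihhn
  rot[10] = lm$ihmjiihhnk
  rot[11] = m$ihmjiihhnkl
  rot[12] = $ihmjiihhnklm
Sorted (with $ < everything):
  sorted[0] = $ihmjiihhnklm
  sorted[1] = hhnklm$ihmjii
  sorted[2] = hmjiihhnklm$i
  sorted[3] = hnklm$ihmjiih
  sorted[4] = ihhnklm$ihmji
  sorted[5] = ihmjiihhnklm$
  sorted[6] = iihhnklm$ihmj
  sorted[7] = jiihhnklm$ihm
  sorted[8] = klm$ihmjiihhn
  sorted[9] = lm$ihmjiihhnk
  sorted[10] = m$ihmjiihhnkl
  sorted[11] = mjiihhnklm$ih
  sorted[12] = nklm$ihmjiihh
sorted[6] = iihhnklm$ihmj

Answer: iihhnklm$ihmj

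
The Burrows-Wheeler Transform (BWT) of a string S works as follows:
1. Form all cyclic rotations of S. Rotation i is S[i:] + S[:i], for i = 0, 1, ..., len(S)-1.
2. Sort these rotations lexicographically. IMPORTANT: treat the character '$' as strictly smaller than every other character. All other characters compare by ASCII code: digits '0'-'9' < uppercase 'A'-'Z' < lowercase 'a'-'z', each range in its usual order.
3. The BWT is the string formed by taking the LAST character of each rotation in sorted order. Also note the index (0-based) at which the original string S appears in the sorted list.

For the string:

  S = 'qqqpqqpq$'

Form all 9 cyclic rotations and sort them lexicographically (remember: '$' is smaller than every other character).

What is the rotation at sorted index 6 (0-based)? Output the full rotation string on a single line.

All 9 rotations (rotation i = S[i:]+S[:i]):
  rot[0] = qqqpqqpq$
  rot[1] = qqpqqpq$q
  rot[2] = qpqqpq$qq
  rot[3] = pqqpq$qqq
  rot[4] = qqpq$qqqp
  rot[5] = qpq$qqqpq
  rot[6] = pq$qqqpqq
  rot[7] = q$qqqpqqp
  rot[8] = $qqqpqqpq
Sorted (with $ < everything):
  sorted[0] = $qqqpqqpq
  sorted[1] = pq$qqqpqq
  sorted[2] = pqqpq$qqq
  sorted[3] = q$qqqpqqp
  sorted[4] = qpq$qqqpq
  sorted[5] = qpqqpq$qq
  sorted[6] = qqpq$qqqp
  sorted[7] = qqpqqpq$q
  sorted[8] = qqqpqqpq$
sorted[6] = qqpq$qqqp

Answer: qqpq$qqqp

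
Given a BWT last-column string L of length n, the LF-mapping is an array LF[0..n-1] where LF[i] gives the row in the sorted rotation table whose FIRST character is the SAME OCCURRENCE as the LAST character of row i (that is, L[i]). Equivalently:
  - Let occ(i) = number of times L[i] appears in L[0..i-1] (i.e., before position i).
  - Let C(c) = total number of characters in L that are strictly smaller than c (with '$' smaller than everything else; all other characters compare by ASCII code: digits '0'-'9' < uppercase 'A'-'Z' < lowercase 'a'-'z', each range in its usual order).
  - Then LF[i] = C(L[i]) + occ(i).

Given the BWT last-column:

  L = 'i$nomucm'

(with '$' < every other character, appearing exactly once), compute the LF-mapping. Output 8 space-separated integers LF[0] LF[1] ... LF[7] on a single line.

Char counts: '$':1, 'c':1, 'i':1, 'm':2, 'n':1, 'o':1, 'u':1
C (first-col start): C('$')=0, C('c')=1, C('i')=2, C('m')=3, C('n')=5, C('o')=6, C('u')=7
L[0]='i': occ=0, LF[0]=C('i')+0=2+0=2
L[1]='$': occ=0, LF[1]=C('$')+0=0+0=0
L[2]='n': occ=0, LF[2]=C('n')+0=5+0=5
L[3]='o': occ=0, LF[3]=C('o')+0=6+0=6
L[4]='m': occ=0, LF[4]=C('m')+0=3+0=3
L[5]='u': occ=0, LF[5]=C('u')+0=7+0=7
L[6]='c': occ=0, LF[6]=C('c')+0=1+0=1
L[7]='m': occ=1, LF[7]=C('m')+1=3+1=4

Answer: 2 0 5 6 3 7 1 4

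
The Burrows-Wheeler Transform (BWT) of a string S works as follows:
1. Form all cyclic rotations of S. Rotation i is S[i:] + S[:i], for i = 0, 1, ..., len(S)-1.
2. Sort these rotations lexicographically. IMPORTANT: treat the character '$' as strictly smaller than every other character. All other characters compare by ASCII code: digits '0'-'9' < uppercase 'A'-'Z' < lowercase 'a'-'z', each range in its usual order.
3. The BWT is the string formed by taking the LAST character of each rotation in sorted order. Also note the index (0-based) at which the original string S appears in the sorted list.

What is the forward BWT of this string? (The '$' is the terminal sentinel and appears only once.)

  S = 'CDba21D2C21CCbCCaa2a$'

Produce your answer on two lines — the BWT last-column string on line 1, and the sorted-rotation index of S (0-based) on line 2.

All 21 rotations (rotation i = S[i:]+S[:i]):
  rot[0] = CDba21D2C21CCbCCaa2a$
  rot[1] = Dba21D2C21CCbCCaa2a$C
  rot[2] = ba21D2C21CCbCCaa2a$CD
  rot[3] = a21D2C21CCbCCaa2a$CDb
  rot[4] = 21D2C21CCbCCaa2a$CDba
  rot[5] = 1D2C21CCbCCaa2a$CDba2
  rot[6] = D2C21CCbCCaa2a$CDba21
  rot[7] = 2C21CCbCCaa2a$CDba21D
  rot[8] = C21CCbCCaa2a$CDba21D2
  rot[9] = 21CCbCCaa2a$CDba21D2C
  rot[10] = 1CCbCCaa2a$CDba21D2C2
  rot[11] = CCbCCaa2a$CDba21D2C21
  rot[12] = CbCCaa2a$CDba21D2C21C
  rot[13] = bCCaa2a$CDba21D2C21CC
  rot[14] = CCaa2a$CDba21D2C21CCb
  rot[15] = Caa2a$CDba21D2C21CCbC
  rot[16] = aa2a$CDba21D2C21CCbCC
  rot[17] = a2a$CDba21D2C21CCbCCa
  rot[18] = 2a$CDba21D2C21CCbCCaa
  rot[19] = a$CDba21D2C21CCbCCaa2
  rot[20] = $CDba21D2C21CCbCCaa2a
Sorted (with $ < everything):
  sorted[0] = $CDba21D2C21CCbCCaa2a  (last char: 'a')
  sorted[1] = 1CCbCCaa2a$CDba21D2C2  (last char: '2')
  sorted[2] = 1D2C21CCbCCaa2a$CDba2  (last char: '2')
  sorted[3] = 21CCbCCaa2a$CDba21D2C  (last char: 'C')
  sorted[4] = 21D2C21CCbCCaa2a$CDba  (last char: 'a')
  sorted[5] = 2C21CCbCCaa2a$CDba21D  (last char: 'D')
  sorted[6] = 2a$CDba21D2C21CCbCCaa  (last char: 'a')
  sorted[7] = C21CCbCCaa2a$CDba21D2  (last char: '2')
  sorted[8] = CCaa2a$CDba21D2C21CCb  (last char: 'b')
  sorted[9] = CCbCCaa2a$CDba21D2C21  (last char: '1')
  sorted[10] = CDba21D2C21CCbCCaa2a$  (last char: '$')
  sorted[11] = Caa2a$CDba21D2C21CCbC  (last char: 'C')
  sorted[12] = CbCCaa2a$CDba21D2C21C  (last char: 'C')
  sorted[13] = D2C21CCbCCaa2a$CDba21  (last char: '1')
  sorted[14] = Dba21D2C21CCbCCaa2a$C  (last char: 'C')
  sorted[15] = a$CDba21D2C21CCbCCaa2  (last char: '2')
  sorted[16] = a21D2C21CCbCCaa2a$CDb  (last char: 'b')
  sorted[17] = a2a$CDba21D2C21CCbCCa  (last char: 'a')
  sorted[18] = aa2a$CDba21D2C21CCbCC  (last char: 'C')
  sorted[19] = bCCaa2a$CDba21D2C21CC  (last char: 'C')
  sorted[20] = ba21D2C21CCbCCaa2a$CD  (last char: 'D')
Last column: a22CaDa2b1$CC1C2baCCD
Original string S is at sorted index 10

Answer: a22CaDa2b1$CC1C2baCCD
10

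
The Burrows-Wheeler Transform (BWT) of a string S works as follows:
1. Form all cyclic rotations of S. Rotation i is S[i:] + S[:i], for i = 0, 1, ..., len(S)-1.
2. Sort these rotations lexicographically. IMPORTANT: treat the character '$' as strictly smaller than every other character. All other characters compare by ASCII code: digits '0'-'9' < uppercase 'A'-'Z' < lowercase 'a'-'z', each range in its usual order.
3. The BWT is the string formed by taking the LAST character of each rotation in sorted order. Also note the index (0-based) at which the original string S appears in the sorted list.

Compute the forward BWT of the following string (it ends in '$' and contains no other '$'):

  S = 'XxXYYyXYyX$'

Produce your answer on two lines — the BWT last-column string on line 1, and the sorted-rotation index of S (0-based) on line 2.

All 11 rotations (rotation i = S[i:]+S[:i]):
  rot[0] = XxXYYyXYyX$
  rot[1] = xXYYyXYyX$X
  rot[2] = XYYyXYyX$Xx
  rot[3] = YYyXYyX$XxX
  rot[4] = YyXYyX$XxXY
  rot[5] = yXYyX$XxXYY
  rot[6] = XYyX$XxXYYy
  rot[7] = YyX$XxXYYyX
  rot[8] = yX$XxXYYyXY
  rot[9] = X$XxXYYyXYy
  rot[10] = $XxXYYyXYyX
Sorted (with $ < everything):
  sorted[0] = $XxXYYyXYyX  (last char: 'X')
  sorted[1] = X$XxXYYyXYy  (last char: 'y')
  sorted[2] = XYYyXYyX$Xx  (last char: 'x')
  sorted[3] = XYyX$XxXYYy  (last char: 'y')
  sorted[4] = XxXYYyXYyX$  (last char: '$')
  sorted[5] = YYyXYyX$XxX  (last char: 'X')
  sorted[6] = YyX$XxXYYyX  (last char: 'X')
  sorted[7] = YyXYyX$XxXY  (last char: 'Y')
  sorted[8] = xXYYyXYyX$X  (last char: 'X')
  sorted[9] = yX$XxXYYyXY  (last char: 'Y')
  sorted[10] = yXYyX$XxXYY  (last char: 'Y')
Last column: Xyxy$XXYXYY
Original string S is at sorted index 4

Answer: Xyxy$XXYXYY
4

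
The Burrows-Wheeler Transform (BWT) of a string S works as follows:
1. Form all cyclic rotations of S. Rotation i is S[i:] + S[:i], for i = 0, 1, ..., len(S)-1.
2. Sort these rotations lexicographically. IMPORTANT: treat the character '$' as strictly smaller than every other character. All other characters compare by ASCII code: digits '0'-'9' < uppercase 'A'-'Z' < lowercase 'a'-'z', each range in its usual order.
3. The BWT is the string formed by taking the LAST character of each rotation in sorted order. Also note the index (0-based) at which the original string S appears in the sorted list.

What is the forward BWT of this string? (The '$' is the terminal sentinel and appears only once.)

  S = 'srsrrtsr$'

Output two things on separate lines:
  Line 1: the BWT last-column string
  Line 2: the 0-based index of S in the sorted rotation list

Answer: rsssrtr$r
7

Derivation:
All 9 rotations (rotation i = S[i:]+S[:i]):
  rot[0] = srsrrtsr$
  rot[1] = rsrrtsr$s
  rot[2] = srrtsr$sr
  rot[3] = rrtsr$srs
  rot[4] = rtsr$srsr
  rot[5] = tsr$srsrr
  rot[6] = sr$srsrrt
  rot[7] = r$srsrrts
  rot[8] = $srsrrtsr
Sorted (with $ < everything):
  sorted[0] = $srsrrtsr  (last char: 'r')
  sorted[1] = r$srsrrts  (last char: 's')
  sorted[2] = rrtsr$srs  (last char: 's')
  sorted[3] = rsrrtsr$s  (last char: 's')
  sorted[4] = rtsr$srsr  (last char: 'r')
  sorted[5] = sr$srsrrt  (last char: 't')
  sorted[6] = srrtsr$sr  (last char: 'r')
  sorted[7] = srsrrtsr$  (last char: '$')
  sorted[8] = tsr$srsrr  (last char: 'r')
Last column: rsssrtr$r
Original string S is at sorted index 7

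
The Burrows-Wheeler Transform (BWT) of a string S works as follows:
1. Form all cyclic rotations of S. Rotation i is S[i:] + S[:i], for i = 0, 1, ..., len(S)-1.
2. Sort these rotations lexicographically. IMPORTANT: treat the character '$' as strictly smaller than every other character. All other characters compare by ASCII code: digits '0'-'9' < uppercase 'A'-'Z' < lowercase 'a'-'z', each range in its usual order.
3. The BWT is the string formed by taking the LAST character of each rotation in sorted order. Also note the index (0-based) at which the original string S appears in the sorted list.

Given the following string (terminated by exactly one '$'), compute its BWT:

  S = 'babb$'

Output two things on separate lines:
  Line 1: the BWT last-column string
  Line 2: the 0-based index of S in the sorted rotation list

Answer: bbb$a
3

Derivation:
All 5 rotations (rotation i = S[i:]+S[:i]):
  rot[0] = babb$
  rot[1] = abb$b
  rot[2] = bb$ba
  rot[3] = b$bab
  rot[4] = $babb
Sorted (with $ < everything):
  sorted[0] = $babb  (last char: 'b')
  sorted[1] = abb$b  (last char: 'b')
  sorted[2] = b$bab  (last char: 'b')
  sorted[3] = babb$  (last char: '$')
  sorted[4] = bb$ba  (last char: 'a')
Last column: bbb$a
Original string S is at sorted index 3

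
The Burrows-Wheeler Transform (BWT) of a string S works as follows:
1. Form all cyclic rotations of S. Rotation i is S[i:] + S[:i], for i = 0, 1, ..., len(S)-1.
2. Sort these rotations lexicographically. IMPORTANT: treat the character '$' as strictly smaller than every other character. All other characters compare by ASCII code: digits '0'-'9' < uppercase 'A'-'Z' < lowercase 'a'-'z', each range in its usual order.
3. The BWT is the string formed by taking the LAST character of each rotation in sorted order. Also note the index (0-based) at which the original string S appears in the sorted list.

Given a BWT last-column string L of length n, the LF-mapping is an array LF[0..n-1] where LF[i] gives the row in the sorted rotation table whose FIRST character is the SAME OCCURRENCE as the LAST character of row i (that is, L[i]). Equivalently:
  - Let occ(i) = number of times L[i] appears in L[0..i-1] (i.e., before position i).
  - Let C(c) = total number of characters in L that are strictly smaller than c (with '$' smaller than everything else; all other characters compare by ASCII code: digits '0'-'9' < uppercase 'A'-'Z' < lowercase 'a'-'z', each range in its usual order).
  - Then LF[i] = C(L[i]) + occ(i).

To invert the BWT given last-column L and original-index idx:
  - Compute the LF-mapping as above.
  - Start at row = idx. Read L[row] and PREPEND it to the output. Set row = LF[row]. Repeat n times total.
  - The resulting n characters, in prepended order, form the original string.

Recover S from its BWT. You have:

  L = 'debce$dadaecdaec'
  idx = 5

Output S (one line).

Answer: caebadcdeaceedd$

Derivation:
LF mapping: 8 12 4 5 13 0 9 1 10 2 14 6 11 3 15 7
Walk LF starting at row 5, prepending L[row]:
  step 1: row=5, L[5]='$', prepend. Next row=LF[5]=0
  step 2: row=0, L[0]='d', prepend. Next row=LF[0]=8
  step 3: row=8, L[8]='d', prepend. Next row=LF[8]=10
  step 4: row=10, L[10]='e', prepend. Next row=LF[10]=14
  step 5: row=14, L[14]='e', prepend. Next row=LF[14]=15
  step 6: row=15, L[15]='c', prepend. Next row=LF[15]=7
  step 7: row=7, L[7]='a', prepend. Next row=LF[7]=1
  step 8: row=1, L[1]='e', prepend. Next row=LF[1]=12
  step 9: row=12, L[12]='d', prepend. Next row=LF[12]=11
  step 10: row=11, L[11]='c', prepend. Next row=LF[11]=6
  step 11: row=6, L[6]='d', prepend. Next row=LF[6]=9
  step 12: row=9, L[9]='a', prepend. Next row=LF[9]=2
  step 13: row=2, L[2]='b', prepend. Next row=LF[2]=4
  step 14: row=4, L[4]='e', prepend. Next row=LF[4]=13
  step 15: row=13, L[13]='a', prepend. Next row=LF[13]=3
  step 16: row=3, L[3]='c', prepend. Next row=LF[3]=5
Reversed output: caebadcdeaceedd$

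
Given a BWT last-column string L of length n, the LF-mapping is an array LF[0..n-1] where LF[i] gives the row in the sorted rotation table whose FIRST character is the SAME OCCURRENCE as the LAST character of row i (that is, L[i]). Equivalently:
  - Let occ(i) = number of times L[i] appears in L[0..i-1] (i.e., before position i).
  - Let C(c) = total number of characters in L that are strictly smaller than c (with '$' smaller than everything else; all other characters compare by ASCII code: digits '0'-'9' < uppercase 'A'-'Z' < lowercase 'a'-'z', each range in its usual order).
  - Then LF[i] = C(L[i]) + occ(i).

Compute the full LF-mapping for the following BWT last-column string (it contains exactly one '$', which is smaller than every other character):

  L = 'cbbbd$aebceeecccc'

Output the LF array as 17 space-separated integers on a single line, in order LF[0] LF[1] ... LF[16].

Answer: 6 2 3 4 12 0 1 13 5 7 14 15 16 8 9 10 11

Derivation:
Char counts: '$':1, 'a':1, 'b':4, 'c':6, 'd':1, 'e':4
C (first-col start): C('$')=0, C('a')=1, C('b')=2, C('c')=6, C('d')=12, C('e')=13
L[0]='c': occ=0, LF[0]=C('c')+0=6+0=6
L[1]='b': occ=0, LF[1]=C('b')+0=2+0=2
L[2]='b': occ=1, LF[2]=C('b')+1=2+1=3
L[3]='b': occ=2, LF[3]=C('b')+2=2+2=4
L[4]='d': occ=0, LF[4]=C('d')+0=12+0=12
L[5]='$': occ=0, LF[5]=C('$')+0=0+0=0
L[6]='a': occ=0, LF[6]=C('a')+0=1+0=1
L[7]='e': occ=0, LF[7]=C('e')+0=13+0=13
L[8]='b': occ=3, LF[8]=C('b')+3=2+3=5
L[9]='c': occ=1, LF[9]=C('c')+1=6+1=7
L[10]='e': occ=1, LF[10]=C('e')+1=13+1=14
L[11]='e': occ=2, LF[11]=C('e')+2=13+2=15
L[12]='e': occ=3, LF[12]=C('e')+3=13+3=16
L[13]='c': occ=2, LF[13]=C('c')+2=6+2=8
L[14]='c': occ=3, LF[14]=C('c')+3=6+3=9
L[15]='c': occ=4, LF[15]=C('c')+4=6+4=10
L[16]='c': occ=5, LF[16]=C('c')+5=6+5=11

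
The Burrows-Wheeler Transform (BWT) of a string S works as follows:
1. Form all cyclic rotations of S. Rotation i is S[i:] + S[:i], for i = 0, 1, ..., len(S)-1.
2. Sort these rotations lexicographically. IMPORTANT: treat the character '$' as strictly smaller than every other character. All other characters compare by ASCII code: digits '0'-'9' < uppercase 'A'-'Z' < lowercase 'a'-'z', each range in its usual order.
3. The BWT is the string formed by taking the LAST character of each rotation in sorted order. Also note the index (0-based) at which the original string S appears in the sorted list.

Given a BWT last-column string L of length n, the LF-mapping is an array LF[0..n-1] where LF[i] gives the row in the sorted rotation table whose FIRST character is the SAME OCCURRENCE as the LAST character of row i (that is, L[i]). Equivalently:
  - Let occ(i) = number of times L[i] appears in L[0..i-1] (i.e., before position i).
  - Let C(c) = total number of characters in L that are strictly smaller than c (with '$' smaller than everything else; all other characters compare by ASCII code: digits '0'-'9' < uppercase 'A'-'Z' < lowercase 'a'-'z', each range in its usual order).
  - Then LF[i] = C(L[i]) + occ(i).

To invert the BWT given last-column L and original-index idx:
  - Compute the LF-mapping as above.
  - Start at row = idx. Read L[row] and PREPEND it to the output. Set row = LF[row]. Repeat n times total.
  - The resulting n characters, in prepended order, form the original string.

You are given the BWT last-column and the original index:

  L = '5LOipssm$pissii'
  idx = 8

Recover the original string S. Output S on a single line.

LF mapping: 1 2 3 4 9 11 12 8 0 10 5 13 14 6 7
Walk LF starting at row 8, prepending L[row]:
  step 1: row=8, L[8]='$', prepend. Next row=LF[8]=0
  step 2: row=0, L[0]='5', prepend. Next row=LF[0]=1
  step 3: row=1, L[1]='L', prepend. Next row=LF[1]=2
  step 4: row=2, L[2]='O', prepend. Next row=LF[2]=3
  step 5: row=3, L[3]='i', prepend. Next row=LF[3]=4
  step 6: row=4, L[4]='p', prepend. Next row=LF[4]=9
  step 7: row=9, L[9]='p', prepend. Next row=LF[9]=10
  step 8: row=10, L[10]='i', prepend. Next row=LF[10]=5
  step 9: row=5, L[5]='s', prepend. Next row=LF[5]=11
  step 10: row=11, L[11]='s', prepend. Next row=LF[11]=13
  step 11: row=13, L[13]='i', prepend. Next row=LF[13]=6
  step 12: row=6, L[6]='s', prepend. Next row=LF[6]=12
  step 13: row=12, L[12]='s', prepend. Next row=LF[12]=14
  step 14: row=14, L[14]='i', prepend. Next row=LF[14]=7
  step 15: row=7, L[7]='m', prepend. Next row=LF[7]=8
Reversed output: mississippiOL5$

Answer: mississippiOL5$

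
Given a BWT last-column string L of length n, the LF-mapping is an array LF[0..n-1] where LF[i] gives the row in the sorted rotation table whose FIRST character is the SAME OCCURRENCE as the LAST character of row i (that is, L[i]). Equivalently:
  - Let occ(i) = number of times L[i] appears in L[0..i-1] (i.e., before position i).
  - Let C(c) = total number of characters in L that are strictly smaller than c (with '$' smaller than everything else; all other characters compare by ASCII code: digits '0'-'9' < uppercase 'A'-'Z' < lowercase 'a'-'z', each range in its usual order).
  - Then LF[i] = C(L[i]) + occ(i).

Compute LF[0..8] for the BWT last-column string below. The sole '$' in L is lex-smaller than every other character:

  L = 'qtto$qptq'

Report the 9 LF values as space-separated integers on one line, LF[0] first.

Answer: 3 6 7 1 0 4 2 8 5

Derivation:
Char counts: '$':1, 'o':1, 'p':1, 'q':3, 't':3
C (first-col start): C('$')=0, C('o')=1, C('p')=2, C('q')=3, C('t')=6
L[0]='q': occ=0, LF[0]=C('q')+0=3+0=3
L[1]='t': occ=0, LF[1]=C('t')+0=6+0=6
L[2]='t': occ=1, LF[2]=C('t')+1=6+1=7
L[3]='o': occ=0, LF[3]=C('o')+0=1+0=1
L[4]='$': occ=0, LF[4]=C('$')+0=0+0=0
L[5]='q': occ=1, LF[5]=C('q')+1=3+1=4
L[6]='p': occ=0, LF[6]=C('p')+0=2+0=2
L[7]='t': occ=2, LF[7]=C('t')+2=6+2=8
L[8]='q': occ=2, LF[8]=C('q')+2=3+2=5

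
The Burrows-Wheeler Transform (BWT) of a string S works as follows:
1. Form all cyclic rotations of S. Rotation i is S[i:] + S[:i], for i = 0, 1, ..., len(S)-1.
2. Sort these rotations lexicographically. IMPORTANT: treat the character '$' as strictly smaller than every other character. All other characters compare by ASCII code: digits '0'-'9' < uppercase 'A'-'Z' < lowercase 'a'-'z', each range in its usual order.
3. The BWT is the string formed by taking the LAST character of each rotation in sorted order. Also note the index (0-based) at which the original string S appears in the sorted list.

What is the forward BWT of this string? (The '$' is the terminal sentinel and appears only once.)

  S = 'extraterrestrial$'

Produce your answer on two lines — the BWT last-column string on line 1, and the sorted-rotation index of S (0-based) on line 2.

Answer: lirtr$ratrteeaxse
5

Derivation:
All 17 rotations (rotation i = S[i:]+S[:i]):
  rot[0] = extraterrestrial$
  rot[1] = xtraterrestrial$e
  rot[2] = traterrestrial$ex
  rot[3] = raterrestrial$ext
  rot[4] = aterrestrial$extr
  rot[5] = terrestrial$extra
  rot[6] = errestrial$extrat
  rot[7] = rrestrial$extrate
  rot[8] = restrial$extrater
  rot[9] = estrial$extraterr
  rot[10] = strial$extraterre
  rot[11] = trial$extraterres
  rot[12] = rial$extraterrest
  rot[13] = ial$extraterrestr
  rot[14] = al$extraterrestri
  rot[15] = l$extraterrestria
  rot[16] = $extraterrestrial
Sorted (with $ < everything):
  sorted[0] = $extraterrestrial  (last char: 'l')
  sorted[1] = al$extraterrestri  (last char: 'i')
  sorted[2] = aterrestrial$extr  (last char: 'r')
  sorted[3] = errestrial$extrat  (last char: 't')
  sorted[4] = estrial$extraterr  (last char: 'r')
  sorted[5] = extraterrestrial$  (last char: '$')
  sorted[6] = ial$extraterrestr  (last char: 'r')
  sorted[7] = l$extraterrestria  (last char: 'a')
  sorted[8] = raterrestrial$ext  (last char: 't')
  sorted[9] = restrial$extrater  (last char: 'r')
  sorted[10] = rial$extraterrest  (last char: 't')
  sorted[11] = rrestrial$extrate  (last char: 'e')
  sorted[12] = strial$extraterre  (last char: 'e')
  sorted[13] = terrestrial$extra  (last char: 'a')
  sorted[14] = traterrestrial$ex  (last char: 'x')
  sorted[15] = trial$extraterres  (last char: 's')
  sorted[16] = xtraterrestrial$e  (last char: 'e')
Last column: lirtr$ratrteeaxse
Original string S is at sorted index 5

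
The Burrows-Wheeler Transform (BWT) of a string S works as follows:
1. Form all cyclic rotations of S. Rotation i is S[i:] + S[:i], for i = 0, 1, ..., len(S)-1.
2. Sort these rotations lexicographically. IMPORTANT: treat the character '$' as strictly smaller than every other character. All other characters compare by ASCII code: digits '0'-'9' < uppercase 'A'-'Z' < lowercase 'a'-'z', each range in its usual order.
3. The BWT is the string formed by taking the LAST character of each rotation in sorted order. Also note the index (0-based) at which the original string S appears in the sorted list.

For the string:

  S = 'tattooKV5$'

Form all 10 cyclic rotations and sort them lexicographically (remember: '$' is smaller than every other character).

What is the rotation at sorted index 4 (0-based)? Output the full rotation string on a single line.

All 10 rotations (rotation i = S[i:]+S[:i]):
  rot[0] = tattooKV5$
  rot[1] = attooKV5$t
  rot[2] = ttooKV5$ta
  rot[3] = tooKV5$tat
  rot[4] = ooKV5$tatt
  rot[5] = oKV5$tatto
  rot[6] = KV5$tattoo
  rot[7] = V5$tattooK
  rot[8] = 5$tattooKV
  rot[9] = $tattooKV5
Sorted (with $ < everything):
  sorted[0] = $tattooKV5
  sorted[1] = 5$tattooKV
  sorted[2] = KV5$tattoo
  sorted[3] = V5$tattooK
  sorted[4] = attooKV5$t
  sorted[5] = oKV5$tatto
  sorted[6] = ooKV5$tatt
  sorted[7] = tattooKV5$
  sorted[8] = tooKV5$tat
  sorted[9] = ttooKV5$ta
sorted[4] = attooKV5$t

Answer: attooKV5$t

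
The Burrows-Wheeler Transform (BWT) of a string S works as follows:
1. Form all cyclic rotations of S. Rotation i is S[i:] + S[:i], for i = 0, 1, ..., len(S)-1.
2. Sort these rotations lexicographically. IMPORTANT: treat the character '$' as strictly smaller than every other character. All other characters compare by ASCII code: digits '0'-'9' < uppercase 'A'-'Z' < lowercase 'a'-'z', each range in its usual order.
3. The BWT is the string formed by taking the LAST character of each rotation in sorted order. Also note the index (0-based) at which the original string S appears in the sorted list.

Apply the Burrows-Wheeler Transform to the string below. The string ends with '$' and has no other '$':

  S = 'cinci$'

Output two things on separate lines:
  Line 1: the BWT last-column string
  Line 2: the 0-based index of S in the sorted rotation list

All 6 rotations (rotation i = S[i:]+S[:i]):
  rot[0] = cinci$
  rot[1] = inci$c
  rot[2] = nci$ci
  rot[3] = ci$cin
  rot[4] = i$cinc
  rot[5] = $cinci
Sorted (with $ < everything):
  sorted[0] = $cinci  (last char: 'i')
  sorted[1] = ci$cin  (last char: 'n')
  sorted[2] = cinci$  (last char: '$')
  sorted[3] = i$cinc  (last char: 'c')
  sorted[4] = inci$c  (last char: 'c')
  sorted[5] = nci$ci  (last char: 'i')
Last column: in$cci
Original string S is at sorted index 2

Answer: in$cci
2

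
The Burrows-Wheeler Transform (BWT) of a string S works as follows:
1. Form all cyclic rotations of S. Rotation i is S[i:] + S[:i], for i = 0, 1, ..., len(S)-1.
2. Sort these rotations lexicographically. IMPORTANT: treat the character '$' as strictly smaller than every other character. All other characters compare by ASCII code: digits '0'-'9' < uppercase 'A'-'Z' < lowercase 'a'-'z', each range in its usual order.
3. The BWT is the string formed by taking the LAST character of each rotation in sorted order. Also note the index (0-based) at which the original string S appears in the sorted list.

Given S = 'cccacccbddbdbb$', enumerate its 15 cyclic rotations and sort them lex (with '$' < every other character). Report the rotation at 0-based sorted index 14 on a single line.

Answer: ddbdbb$cccacccb

Derivation:
All 15 rotations (rotation i = S[i:]+S[:i]):
  rot[0] = cccacccbddbdbb$
  rot[1] = ccacccbddbdbb$c
  rot[2] = cacccbddbdbb$cc
  rot[3] = acccbddbdbb$ccc
  rot[4] = cccbddbdbb$ccca
  rot[5] = ccbddbdbb$cccac
  rot[6] = cbddbdbb$cccacc
  rot[7] = bddbdbb$cccaccc
  rot[8] = ddbdbb$cccacccb
  rot[9] = dbdbb$cccacccbd
  rot[10] = bdbb$cccacccbdd
  rot[11] = dbb$cccacccbddb
  rot[12] = bb$cccacccbddbd
  rot[13] = b$cccacccbddbdb
  rot[14] = $cccacccbddbdbb
Sorted (with $ < everything):
  sorted[0] = $cccacccbddbdbb
  sorted[1] = acccbddbdbb$ccc
  sorted[2] = b$cccacccbddbdb
  sorted[3] = bb$cccacccbddbd
  sorted[4] = bdbb$cccacccbdd
  sorted[5] = bddbdbb$cccaccc
  sorted[6] = cacccbddbdbb$cc
  sorted[7] = cbddbdbb$cccacc
  sorted[8] = ccacccbddbdbb$c
  sorted[9] = ccbddbdbb$cccac
  sorted[10] = cccacccbddbdbb$
  sorted[11] = cccbddbdbb$ccca
  sorted[12] = dbb$cccacccbddb
  sorted[13] = dbdbb$cccacccbd
  sorted[14] = ddbdbb$cccacccb
sorted[14] = ddbdbb$cccacccb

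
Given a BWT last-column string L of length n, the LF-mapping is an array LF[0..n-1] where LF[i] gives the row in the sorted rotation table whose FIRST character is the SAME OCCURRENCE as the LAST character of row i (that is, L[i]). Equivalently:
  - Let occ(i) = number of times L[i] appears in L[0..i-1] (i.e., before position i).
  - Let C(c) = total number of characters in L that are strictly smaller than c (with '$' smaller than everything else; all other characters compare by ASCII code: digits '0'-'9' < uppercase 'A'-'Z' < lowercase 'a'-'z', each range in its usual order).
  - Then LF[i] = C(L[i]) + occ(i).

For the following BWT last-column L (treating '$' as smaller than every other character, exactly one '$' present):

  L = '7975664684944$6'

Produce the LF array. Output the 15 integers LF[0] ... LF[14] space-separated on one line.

Char counts: '$':1, '4':4, '5':1, '6':4, '7':2, '8':1, '9':2
C (first-col start): C('$')=0, C('4')=1, C('5')=5, C('6')=6, C('7')=10, C('8')=12, C('9')=13
L[0]='7': occ=0, LF[0]=C('7')+0=10+0=10
L[1]='9': occ=0, LF[1]=C('9')+0=13+0=13
L[2]='7': occ=1, LF[2]=C('7')+1=10+1=11
L[3]='5': occ=0, LF[3]=C('5')+0=5+0=5
L[4]='6': occ=0, LF[4]=C('6')+0=6+0=6
L[5]='6': occ=1, LF[5]=C('6')+1=6+1=7
L[6]='4': occ=0, LF[6]=C('4')+0=1+0=1
L[7]='6': occ=2, LF[7]=C('6')+2=6+2=8
L[8]='8': occ=0, LF[8]=C('8')+0=12+0=12
L[9]='4': occ=1, LF[9]=C('4')+1=1+1=2
L[10]='9': occ=1, LF[10]=C('9')+1=13+1=14
L[11]='4': occ=2, LF[11]=C('4')+2=1+2=3
L[12]='4': occ=3, LF[12]=C('4')+3=1+3=4
L[13]='$': occ=0, LF[13]=C('$')+0=0+0=0
L[14]='6': occ=3, LF[14]=C('6')+3=6+3=9

Answer: 10 13 11 5 6 7 1 8 12 2 14 3 4 0 9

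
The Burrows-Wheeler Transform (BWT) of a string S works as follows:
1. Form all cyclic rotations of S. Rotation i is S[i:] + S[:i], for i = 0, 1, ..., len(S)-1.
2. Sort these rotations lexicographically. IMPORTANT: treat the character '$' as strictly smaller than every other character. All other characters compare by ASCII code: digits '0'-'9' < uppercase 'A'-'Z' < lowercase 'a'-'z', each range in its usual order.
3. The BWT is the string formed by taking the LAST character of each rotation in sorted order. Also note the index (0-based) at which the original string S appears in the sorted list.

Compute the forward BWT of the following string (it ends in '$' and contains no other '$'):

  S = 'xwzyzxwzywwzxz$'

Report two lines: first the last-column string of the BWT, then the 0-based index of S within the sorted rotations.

All 15 rotations (rotation i = S[i:]+S[:i]):
  rot[0] = xwzyzxwzywwzxz$
  rot[1] = wzyzxwzywwzxz$x
  rot[2] = zyzxwzywwzxz$xw
  rot[3] = yzxwzywwzxz$xwz
  rot[4] = zxwzywwzxz$xwzy
  rot[5] = xwzywwzxz$xwzyz
  rot[6] = wzywwzxz$xwzyzx
  rot[7] = zywwzxz$xwzyzxw
  rot[8] = ywwzxz$xwzyzxwz
  rot[9] = wwzxz$xwzyzxwzy
  rot[10] = wzxz$xwzyzxwzyw
  rot[11] = zxz$xwzyzxwzyww
  rot[12] = xz$xwzyzxwzywwz
  rot[13] = z$xwzyzxwzywwzx
  rot[14] = $xwzyzxwzywwzxz
Sorted (with $ < everything):
  sorted[0] = $xwzyzxwzywwzxz  (last char: 'z')
  sorted[1] = wwzxz$xwzyzxwzy  (last char: 'y')
  sorted[2] = wzxz$xwzyzxwzyw  (last char: 'w')
  sorted[3] = wzywwzxz$xwzyzx  (last char: 'x')
  sorted[4] = wzyzxwzywwzxz$x  (last char: 'x')
  sorted[5] = xwzywwzxz$xwzyz  (last char: 'z')
  sorted[6] = xwzyzxwzywwzxz$  (last char: '$')
  sorted[7] = xz$xwzyzxwzywwz  (last char: 'z')
  sorted[8] = ywwzxz$xwzyzxwz  (last char: 'z')
  sorted[9] = yzxwzywwzxz$xwz  (last char: 'z')
  sorted[10] = z$xwzyzxwzywwzx  (last char: 'x')
  sorted[11] = zxwzywwzxz$xwzy  (last char: 'y')
  sorted[12] = zxz$xwzyzxwzyww  (last char: 'w')
  sorted[13] = zywwzxz$xwzyzxw  (last char: 'w')
  sorted[14] = zyzxwzywwzxz$xw  (last char: 'w')
Last column: zywxxz$zzzxywww
Original string S is at sorted index 6

Answer: zywxxz$zzzxywww
6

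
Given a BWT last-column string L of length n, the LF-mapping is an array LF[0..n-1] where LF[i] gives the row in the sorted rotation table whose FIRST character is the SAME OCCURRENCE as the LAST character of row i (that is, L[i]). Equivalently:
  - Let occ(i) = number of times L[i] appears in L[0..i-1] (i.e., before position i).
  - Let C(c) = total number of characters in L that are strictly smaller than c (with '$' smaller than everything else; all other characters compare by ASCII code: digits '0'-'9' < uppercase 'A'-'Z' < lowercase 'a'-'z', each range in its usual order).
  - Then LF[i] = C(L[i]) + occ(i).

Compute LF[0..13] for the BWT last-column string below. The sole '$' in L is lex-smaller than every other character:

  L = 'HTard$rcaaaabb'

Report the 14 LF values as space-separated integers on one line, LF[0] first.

Char counts: '$':1, 'H':1, 'T':1, 'a':5, 'b':2, 'c':1, 'd':1, 'r':2
C (first-col start): C('$')=0, C('H')=1, C('T')=2, C('a')=3, C('b')=8, C('c')=10, C('d')=11, C('r')=12
L[0]='H': occ=0, LF[0]=C('H')+0=1+0=1
L[1]='T': occ=0, LF[1]=C('T')+0=2+0=2
L[2]='a': occ=0, LF[2]=C('a')+0=3+0=3
L[3]='r': occ=0, LF[3]=C('r')+0=12+0=12
L[4]='d': occ=0, LF[4]=C('d')+0=11+0=11
L[5]='$': occ=0, LF[5]=C('$')+0=0+0=0
L[6]='r': occ=1, LF[6]=C('r')+1=12+1=13
L[7]='c': occ=0, LF[7]=C('c')+0=10+0=10
L[8]='a': occ=1, LF[8]=C('a')+1=3+1=4
L[9]='a': occ=2, LF[9]=C('a')+2=3+2=5
L[10]='a': occ=3, LF[10]=C('a')+3=3+3=6
L[11]='a': occ=4, LF[11]=C('a')+4=3+4=7
L[12]='b': occ=0, LF[12]=C('b')+0=8+0=8
L[13]='b': occ=1, LF[13]=C('b')+1=8+1=9

Answer: 1 2 3 12 11 0 13 10 4 5 6 7 8 9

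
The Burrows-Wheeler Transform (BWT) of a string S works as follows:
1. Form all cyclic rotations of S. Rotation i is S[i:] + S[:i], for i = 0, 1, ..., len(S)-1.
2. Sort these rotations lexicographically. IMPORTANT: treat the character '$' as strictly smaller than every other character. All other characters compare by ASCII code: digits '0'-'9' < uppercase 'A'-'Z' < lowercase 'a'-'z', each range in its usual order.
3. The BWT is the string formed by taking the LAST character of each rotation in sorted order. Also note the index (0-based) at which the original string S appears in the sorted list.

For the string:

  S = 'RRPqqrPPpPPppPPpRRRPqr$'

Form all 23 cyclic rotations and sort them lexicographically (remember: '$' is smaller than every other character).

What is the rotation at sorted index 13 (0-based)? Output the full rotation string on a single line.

Answer: RRRPqr$RRPqqrPPpPPppPPp

Derivation:
All 23 rotations (rotation i = S[i:]+S[:i]):
  rot[0] = RRPqqrPPpPPppPPpRRRPqr$
  rot[1] = RPqqrPPpPPppPPpRRRPqr$R
  rot[2] = PqqrPPpPPppPPpRRRPqr$RR
  rot[3] = qqrPPpPPppPPpRRRPqr$RRP
  rot[4] = qrPPpPPppPPpRRRPqr$RRPq
  rot[5] = rPPpPPppPPpRRRPqr$RRPqq
  rot[6] = PPpPPppPPpRRRPqr$RRPqqr
  rot[7] = PpPPppPPpRRRPqr$RRPqqrP
  rot[8] = pPPppPPpRRRPqr$RRPqqrPP
  rot[9] = PPppPPpRRRPqr$RRPqqrPPp
  rot[10] = PppPPpRRRPqr$RRPqqrPPpP
  rot[11] = ppPPpRRRPqr$RRPqqrPPpPP
  rot[12] = pPPpRRRPqr$RRPqqrPPpPPp
  rot[13] = PPpRRRPqr$RRPqqrPPpPPpp
  rot[14] = PpRRRPqr$RRPqqrPPpPPppP
  rot[15] = pRRRPqr$RRPqqrPPpPPppPP
  rot[16] = RRRPqr$RRPqqrPPpPPppPPp
  rot[17] = RRPqr$RRPqqrPPpPPppPPpR
  rot[18] = RPqr$RRPqqrPPpPPppPPpRR
  rot[19] = Pqr$RRPqqrPPpPPppPPpRRR
  rot[20] = qr$RRPqqrPPpPPppPPpRRRP
  rot[21] = r$RRPqqrPPpPPppPPpRRRPq
  rot[22] = $RRPqqrPPpPPppPPpRRRPqr
Sorted (with $ < everything):
  sorted[0] = $RRPqqrPPpPPppPPpRRRPqr
  sorted[1] = PPpPPppPPpRRRPqr$RRPqqr
  sorted[2] = PPpRRRPqr$RRPqqrPPpPPpp
  sorted[3] = PPppPPpRRRPqr$RRPqqrPPp
  sorted[4] = PpPPppPPpRRRPqr$RRPqqrP
  sorted[5] = PpRRRPqr$RRPqqrPPpPPppP
  sorted[6] = PppPPpRRRPqr$RRPqqrPPpP
  sorted[7] = PqqrPPpPPppPPpRRRPqr$RR
  sorted[8] = Pqr$RRPqqrPPpPPppPPpRRR
  sorted[9] = RPqqrPPpPPppPPpRRRPqr$R
  sorted[10] = RPqr$RRPqqrPPpPPppPPpRR
  sorted[11] = RRPqqrPPpPPppPPpRRRPqr$
  sorted[12] = RRPqr$RRPqqrPPpPPppPPpR
  sorted[13] = RRRPqr$RRPqqrPPpPPppPPp
  sorted[14] = pPPpRRRPqr$RRPqqrPPpPPp
  sorted[15] = pPPppPPpRRRPqr$RRPqqrPP
  sorted[16] = pRRRPqr$RRPqqrPPpPPppPP
  sorted[17] = ppPPpRRRPqr$RRPqqrPPpPP
  sorted[18] = qqrPPpPPppPPpRRRPqr$RRP
  sorted[19] = qr$RRPqqrPPpPPppPPpRRRP
  sorted[20] = qrPPpPPppPPpRRRPqr$RRPq
  sorted[21] = r$RRPqqrPPpPPppPPpRRRPq
  sorted[22] = rPPpPPppPPpRRRPqr$RRPqq
sorted[13] = RRRPqr$RRPqqrPPpPPppPPp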